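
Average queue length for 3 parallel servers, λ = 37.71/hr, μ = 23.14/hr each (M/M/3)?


a = λ/μ = 1.6296; ρ = a/3 = 0.5432
P₀ = 0.180615
Lq = P₀·a^c·ρ / (c!·(1−ρ)²) = 0.180615·4.32792·0.5432/(6·0.20865)
= 0.33918

Final: 0.33918


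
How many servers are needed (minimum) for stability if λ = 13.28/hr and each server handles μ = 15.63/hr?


Stability requires cμ > λ ⇔ c > λ/μ.
λ/μ = 13.28/15.63 = 0.8496
Minimum integer c = ⌊0.8496⌋ + 1 = 1
Check: 1·15.63 = 15.63 > 13.28, while 0·15.63 = 0.00 ≤ 13.28

Final: 1 servers


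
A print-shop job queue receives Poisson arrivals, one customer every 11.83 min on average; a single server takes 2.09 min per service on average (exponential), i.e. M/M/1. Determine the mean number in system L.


λ = 60/11.83 = 5.0719 /hr
μ = 60/2.09 = 28.7081 /hr
ρ = λ/μ = 5.0719/28.7081 = 0.1767
L = ρ/(1−ρ) = 0.1767/0.8233 = 0.2146

Final: 0.2146


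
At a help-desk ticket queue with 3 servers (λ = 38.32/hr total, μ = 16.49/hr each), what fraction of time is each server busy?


ρ = λ/(cμ) = 38.32/(3·16.49) = 38.32/49.47 = 0.7746

Final: 0.7746


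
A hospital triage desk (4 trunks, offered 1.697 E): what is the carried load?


B(4,1.697) = 0.065236 (Erlang-B)
Carried load = a(1 − B) = 1.697·(1 − 0.065236) = 1.697·0.934764 = 1.5863 E

Final: 1.5863 Erlangs


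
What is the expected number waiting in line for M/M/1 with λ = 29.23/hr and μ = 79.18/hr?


ρ = 29.23/79.18 = 0.3692
Lq = ρ²/(1−ρ) = 0.1363/0.6308 = 0.2160

Final: 0.2160


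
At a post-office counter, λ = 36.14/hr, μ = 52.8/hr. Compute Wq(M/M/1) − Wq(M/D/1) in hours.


ρ = 36.14/52.8 = 0.6845
Wq(M/M/1) = ρ/(μ−λ) = 0.6845/16.66 = 0.04108 hr
Wq(M/D/1) = ρ/(2(μ−λ)) = 0.02054 hr
Savings = 0.04108 − 0.02054 = 0.02054 hr

Final: 0.02054 hr


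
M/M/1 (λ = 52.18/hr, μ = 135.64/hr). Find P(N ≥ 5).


ρ = 52.18/135.64 = 0.3847
P(N ≥ n) = ρ^n = 0.3847^5 = 0.008425

Final: 0.008425


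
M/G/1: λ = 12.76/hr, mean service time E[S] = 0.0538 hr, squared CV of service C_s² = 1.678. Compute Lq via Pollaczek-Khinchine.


ρ = λ·E[S] = 12.76·0.0538 = 0.6865
Lq = ρ²(1+C_s²)/(2(1−ρ)) = 0.4713·(1+1.678)/(2·0.3135)
= 0.4713·2.6780/0.6270 = 2.01276

Final: 2.01276


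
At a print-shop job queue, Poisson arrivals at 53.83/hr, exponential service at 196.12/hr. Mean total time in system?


W = 1/(μ−λ) = 1/(196.12 − 53.83) = 1/142.29 = 0.007028 hr

Final: 0.007028 hr


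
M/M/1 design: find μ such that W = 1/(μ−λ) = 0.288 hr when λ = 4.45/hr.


W = 1/(μ−λ) ⇒ μ − λ = 1/W = 1/0.288 = 3.4722
μ = λ + 1/W = 4.45 + 3.4722 = 7.9222 per hr

Final: 7.9222 /hr


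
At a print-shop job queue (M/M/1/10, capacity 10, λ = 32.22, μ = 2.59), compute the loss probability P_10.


ρ = λ/μ = 32.22/2.59 = 12.4402
P_K = (1−ρ)ρ^K/(1−ρ^(K+1)) = (-11.4402·88768262641.380768)/(1 − 1104290896642.968506)
= -1015522634001.587769/-1104290896641.968506 = 0.919615

Final: 0.919615


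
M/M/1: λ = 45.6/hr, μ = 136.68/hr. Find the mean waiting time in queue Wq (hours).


ρ = 45.6/136.68 = 0.3336
Wq = ρ/(μ−λ) = 0.3336/(136.68 − 45.6) = 0.3336/91.08 = 0.003663 hr

Final: 0.003663 hr


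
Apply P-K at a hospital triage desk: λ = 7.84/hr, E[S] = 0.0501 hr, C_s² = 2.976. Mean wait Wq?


ρ = λ·E[S] = 7.84·0.0501 = 0.3928
E[S²] = E[S]²(1+C_s²) = 0.0501²·(1+2.976) = 0.009980
Wq = λ·E[S²]/(2(1−ρ)) = 7.84·0.009980/(2·0.6072) = 0.06443 hr

Final: 0.06443 hr


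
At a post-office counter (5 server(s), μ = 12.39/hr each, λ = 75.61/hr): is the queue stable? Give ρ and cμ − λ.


Total capacity cμ = 5·12.39 = 61.95/hr
ρ = λ/(cμ) = 75.61/61.95 = 1.2205
Stable ⇔ ρ < 1: NO
Spare capacity = cμ − λ = 61.95 − 75.61 = -13.66/hr

Final: ρ = 1.2205; unstable; margin = -13.66/hr


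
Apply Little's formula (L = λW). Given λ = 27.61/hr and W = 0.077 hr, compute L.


L = λW = 27.61·0.077 = 2.1260

Final: 2.1260


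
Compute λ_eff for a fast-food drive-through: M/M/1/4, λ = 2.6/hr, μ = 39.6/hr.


ρ = 0.06566; P_K = (1−ρ)ρ^4/(1−ρ^5) = 0.00001736
λ_eff = λ(1 − P_K) = 2.6·(1 − 0.00001736) = 2.6·0.999983 = 2.6000 /hr

Final: 2.6000 /hr


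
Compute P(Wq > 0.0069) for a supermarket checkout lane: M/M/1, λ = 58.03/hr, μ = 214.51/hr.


ρ = 58.03/214.51 = 0.2705
P(Wq > t) = ρ·e^{−(μ−λ)t} = 0.2705·e^{−1.0797}
= 0.2705·0.339693 = 0.091895

Final: 0.091895


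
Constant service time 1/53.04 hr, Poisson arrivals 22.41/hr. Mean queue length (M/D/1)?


ρ = 22.41/53.04 = 0.4225
M/D/1: Lq = ρ²/(2(1−ρ)) = 0.1785/(2·0.5775) = 0.15456

Final: 0.15456


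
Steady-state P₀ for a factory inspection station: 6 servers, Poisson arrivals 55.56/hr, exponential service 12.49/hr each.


a = λ/μ = 55.56/12.49 = 4.4484; ρ = a/c = 0.7414
Σ_{k=0}^{5} a^k/k! (terms k=0..5) = 1.00000 + 4.44836 + 9.89395 + 14.67061 + 16.31503 + 14.51502 = 60.84297
Tail: a^6/(6!(1−ρ)) = 7748.16378/(720·0.2586) = 41.61273
P₀ = 1/(60.84297 + 41.61273) = 1/102.45570 = 0.009760

Final: 0.009760


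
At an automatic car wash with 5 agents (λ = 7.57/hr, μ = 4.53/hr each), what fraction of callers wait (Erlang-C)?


a = λ/μ = 1.6711; ρ = a/5 = 0.3342
P₀ = 0.187507 (from M/M/c formula)
C(c,a) = [a^c/(c!(1−ρ))]·P₀ = [13.03132/(120·0.6658)]·0.187507
= 0.16311·0.187507 = 0.030584

Final: 0.030584


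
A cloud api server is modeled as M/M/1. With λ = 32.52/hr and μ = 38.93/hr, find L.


ρ = λ/μ = 32.52/38.93 = 0.8353
L = ρ/(1−ρ) = 0.8353/(1 − 0.8353) = 0.8353/0.1647 = 5.0733

Final: 5.0733


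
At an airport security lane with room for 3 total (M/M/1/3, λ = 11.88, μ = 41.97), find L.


ρ = 11.88/41.97 = 0.2831
L = ρ[1 − (K+1)ρ^K + Kρ^(K+1)] / [(1−ρ)(1−ρ^(K+1))]
Numerator: 0.2831·(1 − 4·0.022679 + 3·0.006420) = 0.262832
Denominator: (0.7169)·(0.993580) = 0.712338
L = 0.262832/0.712338 = 0.3690

Final: 0.3690


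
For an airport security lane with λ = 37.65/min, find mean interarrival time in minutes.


Mean interarrival time = 1/λ = 1/37.65 minute = 0.02656 minute
In minutes: 0.02656 × 1 = 0.02656 min

Final: 0.02656 min


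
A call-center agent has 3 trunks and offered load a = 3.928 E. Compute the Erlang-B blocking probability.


B(c,a) = (a^c/c!) / Σ_{k=0}^{c} a^k/k!
a^3/3! = 10.100972
Σ terms (k=0..3): 1.00000 + 3.92800 + 7.71459 + 10.10097 = 22.743564
B = 10.100972/22.743564 = 0.444124

Final: 0.444124


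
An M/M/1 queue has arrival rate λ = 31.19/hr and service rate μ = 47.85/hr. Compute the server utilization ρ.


ρ = λ/μ = 31.19/47.85 = 0.6518

Final: 0.6518


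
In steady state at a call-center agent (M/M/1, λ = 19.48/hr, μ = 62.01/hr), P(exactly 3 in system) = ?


ρ = 19.48/62.01 = 0.3141
P_n = (1−ρ)·ρ^n = (1 − 0.3141)·0.3141^3 = 0.6859·0.031001 = 0.021263

Final: 0.021263


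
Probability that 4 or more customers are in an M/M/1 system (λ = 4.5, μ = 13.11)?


ρ = 4.5/13.11 = 0.3432
P(N ≥ n) = ρ^n = 0.3432^4 = 0.013882

Final: 0.013882


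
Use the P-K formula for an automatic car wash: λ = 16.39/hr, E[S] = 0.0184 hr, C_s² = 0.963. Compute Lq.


ρ = λ·E[S] = 16.39·0.0184 = 0.3016
Lq = ρ²(1+C_s²)/(2(1−ρ)) = 0.09095·(1+0.963)/(2·0.6984)
= 0.09095·1.9630/1.3968 = 0.12781

Final: 0.12781


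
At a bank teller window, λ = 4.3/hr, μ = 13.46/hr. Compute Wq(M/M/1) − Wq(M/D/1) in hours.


ρ = 4.3/13.46 = 0.3195
Wq(M/M/1) = ρ/(μ−λ) = 0.3195/9.16 = 0.03488 hr
Wq(M/D/1) = ρ/(2(μ−λ)) = 0.01744 hr
Savings = 0.03488 − 0.01744 = 0.01744 hr

Final: 0.01744 hr


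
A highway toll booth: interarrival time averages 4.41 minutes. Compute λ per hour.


λ = 1/(interarrival time) in consistent units.
1 hour = 60 min, so λ = 60/4.41 = 13.6054 per hour

Final: 13.6054 /hr


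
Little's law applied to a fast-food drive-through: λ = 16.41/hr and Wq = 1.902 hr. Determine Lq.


Lq = λWq = 16.41·1.902 = 31.2118

Final: 31.2118


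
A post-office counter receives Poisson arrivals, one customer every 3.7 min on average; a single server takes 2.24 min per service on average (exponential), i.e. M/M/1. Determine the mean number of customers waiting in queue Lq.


λ = 60/3.7 = 16.2162 /hr
μ = 60/2.24 = 26.7857 /hr
ρ = λ/μ = 16.2162/26.7857 = 0.6054
Lq = ρ²/(1−ρ) = 0.3665/0.3946 = 0.9288

Final: 0.9288


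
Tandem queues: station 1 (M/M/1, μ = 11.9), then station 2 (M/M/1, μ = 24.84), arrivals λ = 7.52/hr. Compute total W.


Each node sees arrival rate λ = 7.52/hr (tandem ⇒ throughput preserved).
W₁ = 1/(μ₁−λ) = 1/(11.9−7.52) = 0.22831 hr
W₂ = 1/(μ₂−λ) = 1/(24.84−7.52) = 0.05774 hr
W_total = W₁ + W₂ = 0.22831 + 0.05774 = 0.28605 hr

Final: 0.28605 hr


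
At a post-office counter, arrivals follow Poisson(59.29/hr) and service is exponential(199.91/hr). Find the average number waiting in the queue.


ρ = 59.29/199.91 = 0.2966
Lq = ρ²/(1−ρ) = 0.08796/0.7034 = 0.1250

Final: 0.1250


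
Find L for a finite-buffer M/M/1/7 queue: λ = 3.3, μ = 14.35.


ρ = 3.3/14.35 = 0.2300
L = ρ[1 − (K+1)ρ^K + Kρ^(K+1)] / [(1−ρ)(1−ρ^(K+1))]
Numerator: 0.2300·(1 − 8·0.00003401 + 7·0.000007822) = 0.229915
Denominator: (0.7700)·(0.999992) = 0.770029
L = 0.229915/0.770029 = 0.2986

Final: 0.2986


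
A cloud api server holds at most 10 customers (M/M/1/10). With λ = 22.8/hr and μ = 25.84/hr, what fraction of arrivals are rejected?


ρ = λ/μ = 22.8/25.84 = 0.8824
P_K = (1−ρ)ρ^K/(1−ρ^(K+1)) = (0.1176·0.286038)/(1 − 0.252386)
= 0.033652/0.747614 = 0.045012

Final: 0.045012


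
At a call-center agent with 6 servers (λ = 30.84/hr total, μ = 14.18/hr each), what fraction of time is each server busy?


ρ = λ/(cμ) = 30.84/(6·14.18) = 30.84/85.08 = 0.3625

Final: 0.3625


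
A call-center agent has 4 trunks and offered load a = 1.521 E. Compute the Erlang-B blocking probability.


B(c,a) = (a^c/c!) / Σ_{k=0}^{c} a^k/k!
a^4/4! = 0.223000
Σ terms (k=0..4): 1.00000 + 1.52100 + 1.15672 + 0.58646 + 0.22300 = 4.487178
B = 0.223000/4.487178 = 0.049697

Final: 0.049697


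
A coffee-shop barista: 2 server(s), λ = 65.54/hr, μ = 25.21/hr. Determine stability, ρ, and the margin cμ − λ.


Total capacity cμ = 2·25.21 = 50.42/hr
ρ = λ/(cμ) = 65.54/50.42 = 1.2999
Stable ⇔ ρ < 1: NO
Spare capacity = cμ − λ = 50.42 − 65.54 = -15.12/hr

Final: ρ = 1.2999; unstable; margin = -15.12/hr


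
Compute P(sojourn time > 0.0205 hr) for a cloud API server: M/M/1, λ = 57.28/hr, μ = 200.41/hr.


W ~ Exponential(μ−λ) for M/M/1.
μ − λ = 200.41 − 57.28 = 143.1300
P(W > t) = e^{−(μ−λ)t} = e^{−2.9342} = 0.053175

Final: 0.053175


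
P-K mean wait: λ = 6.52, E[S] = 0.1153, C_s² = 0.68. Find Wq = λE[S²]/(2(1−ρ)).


ρ = λ·E[S] = 6.52·0.1153 = 0.7518
E[S²] = E[S]²(1+C_s²) = 0.1153²·(1+0.68) = 0.022334
Wq = λ·E[S²]/(2(1−ρ)) = 6.52·0.022334/(2·0.2482) = 0.29330 hr

Final: 0.29330 hr


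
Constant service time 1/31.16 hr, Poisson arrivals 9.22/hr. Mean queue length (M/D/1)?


ρ = 9.22/31.16 = 0.2959
M/D/1: Lq = ρ²/(2(1−ρ)) = 0.08755/(2·0.7041) = 0.06217

Final: 0.06217


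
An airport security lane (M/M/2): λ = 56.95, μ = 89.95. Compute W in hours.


a = 0.6331; ρ = 0.3166; P₀ = 0.519105
Lq = P₀·a^c·ρ/(c!(1−ρ)²) = 0.07051
Wq = Lq/λ = 0.07051/56.95 = 0.001238 hr
W = Wq + 1/μ = 0.001238 + 0.01112 = 0.01236 hr

Final: 0.01236 hr


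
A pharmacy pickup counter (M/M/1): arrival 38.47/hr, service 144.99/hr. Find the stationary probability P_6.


ρ = 38.47/144.99 = 0.2653
P_n = (1−ρ)·ρ^n = (1 − 0.2653)·0.2653^6 = 0.7347·0.0003489 = 0.0002563

Final: 0.0002563


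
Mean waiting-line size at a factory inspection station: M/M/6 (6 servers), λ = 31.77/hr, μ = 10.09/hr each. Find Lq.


a = λ/μ = 3.1487; ρ = a/6 = 0.5248
P₀ = 0.041963
Lq = P₀·a^c·ρ / (c!·(1−ρ)²) = 0.041963·974.44267·0.5248/(720·0.22584)
= 0.13197

Final: 0.13197


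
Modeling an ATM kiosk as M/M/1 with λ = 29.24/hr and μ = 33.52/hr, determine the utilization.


ρ = λ/μ = 29.24/33.52 = 0.8723

Final: 0.8723


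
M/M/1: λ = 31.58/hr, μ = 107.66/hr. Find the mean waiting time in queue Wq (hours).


ρ = 31.58/107.66 = 0.2933
Wq = ρ/(μ−λ) = 0.2933/(107.66 − 31.58) = 0.2933/76.08 = 0.003856 hr

Final: 0.003856 hr


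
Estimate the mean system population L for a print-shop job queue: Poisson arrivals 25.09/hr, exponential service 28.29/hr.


ρ = λ/μ = 25.09/28.29 = 0.8869
L = ρ/(1−ρ) = 0.8869/(1 − 0.8869) = 0.8869/0.1131 = 7.8406

Final: 7.8406


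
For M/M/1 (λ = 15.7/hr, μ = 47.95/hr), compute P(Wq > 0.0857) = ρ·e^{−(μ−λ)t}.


ρ = 15.7/47.95 = 0.3274
P(Wq > t) = ρ·e^{−(μ−λ)t} = 0.3274·e^{−2.7638}
= 0.3274·0.063050 = 0.020644

Final: 0.020644


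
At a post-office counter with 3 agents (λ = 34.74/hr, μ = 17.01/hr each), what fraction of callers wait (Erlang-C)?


a = λ/μ = 2.0423; ρ = a/3 = 0.6808
P₀ = 0.104433 (from M/M/c formula)
C(c,a) = [a^c/(c!(1−ρ))]·P₀ = [8.51876/(6·0.3192)]·0.104433
= 4.44764·0.104433 = 0.464480

Final: 0.464480


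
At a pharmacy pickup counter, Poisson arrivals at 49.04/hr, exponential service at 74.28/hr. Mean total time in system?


W = 1/(μ−λ) = 1/(74.28 − 49.04) = 1/25.24 = 0.03962 hr

Final: 0.03962 hr


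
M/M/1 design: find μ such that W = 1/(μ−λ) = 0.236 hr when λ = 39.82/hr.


W = 1/(μ−λ) ⇒ μ − λ = 1/W = 1/0.236 = 4.2373
μ = λ + 1/W = 39.82 + 4.2373 = 44.0573 per hr

Final: 44.0573 /hr


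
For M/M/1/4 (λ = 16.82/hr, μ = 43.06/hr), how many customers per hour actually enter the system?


ρ = 0.3906; P_K = (1−ρ)ρ^4/(1−ρ^5) = 0.014317
λ_eff = λ(1 − P_K) = 16.82·(1 − 0.014317) = 16.82·0.985683 = 16.5792 /hr

Final: 16.5792 /hr


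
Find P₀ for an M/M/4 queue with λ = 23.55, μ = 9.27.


a = λ/μ = 23.55/9.27 = 2.5405; ρ = a/c = 0.6351
Σ_{k=0}^{3} a^k/k! (terms k=0..3) = 1.00000 + 2.54045 + 3.22695 + 2.73264 = 9.50004
Tail: a^4/(4!(1−ρ)) = 41.65285/(24·0.3649) = 4.75637
P₀ = 1/(9.50004 + 4.75637) = 1/14.25641 = 0.070144

Final: 0.070144


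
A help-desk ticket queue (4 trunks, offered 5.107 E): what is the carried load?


B(4,5.107) = 0.406702 (Erlang-B)
Carried load = a(1 − B) = 5.107·(1 − 0.406702) = 5.107·0.593298 = 3.0300 E

Final: 3.0300 Erlangs


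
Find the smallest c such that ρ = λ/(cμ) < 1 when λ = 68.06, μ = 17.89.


Stability requires cμ > λ ⇔ c > λ/μ.
λ/μ = 68.06/17.89 = 3.8044
Minimum integer c = ⌊3.8044⌋ + 1 = 4
Check: 4·17.89 = 71.56 > 68.06, while 3·17.89 = 53.67 ≤ 68.06

Final: 4 servers


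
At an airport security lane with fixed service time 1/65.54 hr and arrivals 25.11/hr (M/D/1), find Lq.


ρ = 25.11/65.54 = 0.3831
M/D/1: Lq = ρ²/(2(1−ρ)) = 0.1468/(2·0.6169) = 0.11897

Final: 0.11897


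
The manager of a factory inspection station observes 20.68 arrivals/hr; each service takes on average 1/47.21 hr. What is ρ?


ρ = λ/μ = 20.68/47.21 = 0.4380

Final: 0.4380


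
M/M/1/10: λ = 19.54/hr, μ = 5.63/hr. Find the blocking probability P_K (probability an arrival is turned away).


ρ = λ/μ = 19.54/5.63 = 3.4707
P_K = (1−ρ)ρ^K/(1−ρ^(K+1)) = (-2.4707·253607.238630)/(1 − 880192.796239)
= -626585.557609/-880191.796239 = 0.711874

Final: 0.711874


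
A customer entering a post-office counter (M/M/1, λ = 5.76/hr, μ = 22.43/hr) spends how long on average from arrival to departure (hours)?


W = 1/(μ−λ) = 1/(22.43 − 5.76) = 1/16.67 = 0.05999 hr

Final: 0.05999 hr


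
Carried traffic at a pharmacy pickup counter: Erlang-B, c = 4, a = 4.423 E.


B(4,4.423) = 0.349913 (Erlang-B)
Carried load = a(1 − B) = 4.423·(1 − 0.349913) = 4.423·0.650087 = 2.8753 E

Final: 2.8753 Erlangs


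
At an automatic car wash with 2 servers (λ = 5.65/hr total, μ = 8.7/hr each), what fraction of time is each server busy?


ρ = λ/(cμ) = 5.65/(2·8.7) = 5.65/17.40 = 0.3247

Final: 0.3247


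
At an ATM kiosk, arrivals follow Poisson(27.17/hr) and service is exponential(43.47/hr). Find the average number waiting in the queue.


ρ = 27.17/43.47 = 0.6250
Lq = ρ²/(1−ρ) = 0.3907/0.3750 = 1.0418

Final: 1.0418


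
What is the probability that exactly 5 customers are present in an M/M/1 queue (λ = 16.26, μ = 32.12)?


ρ = 16.26/32.12 = 0.5062
P_n = (1−ρ)·ρ^n = (1 − 0.5062)·0.5062^5 = 0.4938·0.033245 = 0.016415

Final: 0.016415


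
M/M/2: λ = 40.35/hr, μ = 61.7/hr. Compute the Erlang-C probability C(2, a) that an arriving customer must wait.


a = λ/μ = 0.6540; ρ = a/2 = 0.3270
P₀ = 0.507176 (from M/M/c formula)
C(c,a) = [a^c/(c!(1−ρ))]·P₀ = [0.42768/(2·0.6730)]·0.507176
= 0.31773·0.507176 = 0.161146

Final: 0.161146


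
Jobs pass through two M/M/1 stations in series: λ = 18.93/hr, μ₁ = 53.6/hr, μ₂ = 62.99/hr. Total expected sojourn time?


Each node sees arrival rate λ = 18.93/hr (tandem ⇒ throughput preserved).
W₁ = 1/(μ₁−λ) = 1/(53.6−18.93) = 0.02884 hr
W₂ = 1/(μ₂−λ) = 1/(62.99−18.93) = 0.02270 hr
W_total = W₁ + W₂ = 0.02884 + 0.02270 = 0.05154 hr

Final: 0.05154 hr


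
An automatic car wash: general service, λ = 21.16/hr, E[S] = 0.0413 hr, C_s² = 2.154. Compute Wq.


ρ = λ·E[S] = 21.16·0.0413 = 0.8739
E[S²] = E[S]²(1+C_s²) = 0.0413²·(1+2.154) = 0.005380
Wq = λ·E[S²]/(2(1−ρ)) = 21.16·0.005380/(2·0.1261) = 0.45140 hr

Final: 0.45140 hr


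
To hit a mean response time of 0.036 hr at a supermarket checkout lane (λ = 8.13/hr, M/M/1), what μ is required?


W = 1/(μ−λ) ⇒ μ − λ = 1/W = 1/0.036 = 27.7778
μ = λ + 1/W = 8.13 + 27.7778 = 35.9078 per hr

Final: 35.9078 /hr


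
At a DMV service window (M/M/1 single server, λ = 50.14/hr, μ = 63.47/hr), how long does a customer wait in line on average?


ρ = 50.14/63.47 = 0.7900
Wq = ρ/(μ−λ) = 0.7900/(63.47 − 50.14) = 0.7900/13.33 = 0.05926 hr

Final: 0.05926 hr


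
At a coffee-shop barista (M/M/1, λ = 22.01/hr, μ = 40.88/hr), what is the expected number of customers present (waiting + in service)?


ρ = λ/μ = 22.01/40.88 = 0.5384
L = ρ/(1−ρ) = 0.5384/(1 − 0.5384) = 0.5384/0.4616 = 1.1664

Final: 1.1664


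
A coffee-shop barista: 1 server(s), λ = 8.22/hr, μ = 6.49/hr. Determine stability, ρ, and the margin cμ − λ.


Total capacity cμ = 1·6.49 = 6.49/hr
ρ = λ/(cμ) = 8.22/6.49 = 1.2666
Stable ⇔ ρ < 1: NO
Spare capacity = cμ − λ = 6.49 − 8.22 = -1.73/hr

Final: ρ = 1.2666; unstable; margin = -1.73/hr


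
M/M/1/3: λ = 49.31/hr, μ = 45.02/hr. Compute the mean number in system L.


ρ = 49.31/45.02 = 1.0953
L = ρ[1 − (K+1)ρ^K + Kρ^(K+1)] / [(1−ρ)(1−ρ^(K+1))]
Numerator: 1.0953·(1 − 4·1.313979 + 3·1.439190) = 0.067527
Denominator: (-0.09529)·(-0.439190) = 0.041851
L = 0.067527/0.041851 = 1.6135

Final: 1.6135


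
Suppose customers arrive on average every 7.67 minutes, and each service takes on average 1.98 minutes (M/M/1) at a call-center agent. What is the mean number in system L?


λ = 60/7.67 = 7.8227 /hr
μ = 60/1.98 = 30.3030 /hr
ρ = λ/μ = 7.8227/30.3030 = 0.2581
L = ρ/(1−ρ) = 0.2581/0.7419 = 0.3480

Final: 0.3480


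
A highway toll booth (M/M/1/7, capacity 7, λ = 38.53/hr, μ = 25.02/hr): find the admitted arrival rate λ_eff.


ρ = 1.5400; P_K = (1−ρ)ρ^7/(1−ρ^8) = 0.362083
λ_eff = λ(1 − P_K) = 38.53·(1 − 0.362083) = 38.53·0.637917 = 24.5789 /hr

Final: 24.5789 /hr


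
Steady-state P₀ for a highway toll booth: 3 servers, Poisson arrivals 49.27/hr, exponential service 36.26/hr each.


a = λ/μ = 49.27/36.26 = 1.3588; ρ = a/c = 0.4529
Σ_{k=0}^{2} a^k/k! (terms k=0..2) = 1.00000 + 1.35880 + 0.92317 = 3.28196
Tail: a^3/(3!(1−ρ)) = 2.50879/(6·0.5471) = 0.76431
P₀ = 1/(3.28196 + 0.76431) = 1/4.04628 = 0.247141

Final: 0.247141


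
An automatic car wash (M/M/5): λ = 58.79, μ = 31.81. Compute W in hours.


a = 1.8482; ρ = 0.3696; P₀ = 0.156757
Lq = P₀·a^c·ρ/(c!(1−ρ)²) = 0.02620
Wq = Lq/λ = 0.02620/58.79 = 0.0004457 hr
W = Wq + 1/μ = 0.0004457 + 0.03144 = 0.03188 hr

Final: 0.03188 hr


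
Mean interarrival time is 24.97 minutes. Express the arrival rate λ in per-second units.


λ = 1/(interarrival time) in consistent units.
1 second = 0.0166667 min, so λ = 0.0166667/24.97 = 0.0006675 per second

Final: 0.0006675 /sec


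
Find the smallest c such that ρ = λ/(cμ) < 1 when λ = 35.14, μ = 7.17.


Stability requires cμ > λ ⇔ c > λ/μ.
λ/μ = 35.14/7.17 = 4.9010
Minimum integer c = ⌊4.9010⌋ + 1 = 5
Check: 5·7.17 = 35.85 > 35.14, while 4·7.17 = 28.68 ≤ 35.14

Final: 5 servers


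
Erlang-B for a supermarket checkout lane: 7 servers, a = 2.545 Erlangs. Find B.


B(c,a) = (a^c/c!) / Σ_{k=0}^{c} a^k/k!
a^7/7! = 0.137209
Σ terms (k=0..7): 1.00000 + 2.54500 + 3.23851 + 2.74734 + 1.74799 + 0.88973 + 0.37739 + 0.13721 = 12.683176
B = 0.137209/12.683176 = 0.010818

Final: 0.010818


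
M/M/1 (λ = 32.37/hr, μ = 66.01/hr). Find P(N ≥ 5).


ρ = 32.37/66.01 = 0.4904
P(N ≥ n) = ρ^n = 0.4904^5 = 0.028357

Final: 0.028357


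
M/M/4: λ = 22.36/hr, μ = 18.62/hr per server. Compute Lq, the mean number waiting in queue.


a = λ/μ = 1.2009; ρ = a/4 = 0.3002
P₀ = 0.299910
Lq = P₀·a^c·ρ / (c!·(1−ρ)²) = 0.299910·2.07955·0.3002/(24·0.48970)
= 0.01593

Final: 0.01593


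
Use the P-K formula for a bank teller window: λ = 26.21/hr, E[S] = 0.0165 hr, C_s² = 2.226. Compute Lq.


ρ = λ·E[S] = 26.21·0.0165 = 0.4325
Lq = ρ²(1+C_s²)/(2(1−ρ)) = 0.1870·(1+2.226)/(2·0.5675)
= 0.1870·3.2260/1.1351 = 0.53155

Final: 0.53155


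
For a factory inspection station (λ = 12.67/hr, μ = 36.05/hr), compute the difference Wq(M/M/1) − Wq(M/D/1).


ρ = 12.67/36.05 = 0.3515
Wq(M/M/1) = ρ/(μ−λ) = 0.3515/23.38 = 0.01503 hr
Wq(M/D/1) = ρ/(2(μ−λ)) = 0.007516 hr
Savings = 0.01503 − 0.007516 = 0.007516 hr

Final: 0.007516 hr


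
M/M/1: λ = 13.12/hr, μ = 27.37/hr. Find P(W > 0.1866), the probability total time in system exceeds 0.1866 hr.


W ~ Exponential(μ−λ) for M/M/1.
μ − λ = 27.37 − 13.12 = 14.2500
P(W > t) = e^{−(μ−λ)t} = e^{−2.6591} = 0.070015

Final: 0.070015


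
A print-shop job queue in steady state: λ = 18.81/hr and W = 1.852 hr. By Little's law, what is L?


L = λW = 18.81·1.852 = 34.8361

Final: 34.8361


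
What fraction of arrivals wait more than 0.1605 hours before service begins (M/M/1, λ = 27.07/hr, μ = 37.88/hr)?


ρ = 27.07/37.88 = 0.7146
P(Wq > t) = ρ·e^{−(μ−λ)t} = 0.7146·e^{−1.7350}
= 0.7146·0.176399 = 0.126059

Final: 0.126059


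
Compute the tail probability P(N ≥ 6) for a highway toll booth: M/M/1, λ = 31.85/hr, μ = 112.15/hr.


ρ = 31.85/112.15 = 0.2840
P(N ≥ n) = ρ^n = 0.2840^6 = 0.0005246

Final: 0.0005246


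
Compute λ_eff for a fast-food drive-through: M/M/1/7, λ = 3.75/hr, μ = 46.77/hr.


ρ = 0.08018; P_K = (1−ρ)ρ^7/(1−ρ^8) = 0.00000001960
λ_eff = λ(1 − P_K) = 3.75·(1 − 0.00000001960) = 3.75·1.000000 = 3.7500 /hr

Final: 3.7500 /hr


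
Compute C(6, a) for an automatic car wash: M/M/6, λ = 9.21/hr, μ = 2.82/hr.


a = λ/μ = 3.2660; ρ = a/6 = 0.5443
P₀ = 0.037118 (from M/M/c formula)
C(c,a) = [a^c/(c!(1−ρ))]·P₀ = [1213.56525/(720·0.4557)]·0.037118
= 3.69893·0.037118 = 0.137296

Final: 0.137296


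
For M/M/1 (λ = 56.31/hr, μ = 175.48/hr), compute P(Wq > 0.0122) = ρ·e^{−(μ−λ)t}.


ρ = 56.31/175.48 = 0.3209
P(Wq > t) = ρ·e^{−(μ−λ)t} = 0.3209·e^{−1.4539}
= 0.3209·0.233663 = 0.074981

Final: 0.074981


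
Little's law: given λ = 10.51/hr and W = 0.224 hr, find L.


L = λW = 10.51·0.224 = 2.3542

Final: 2.3542


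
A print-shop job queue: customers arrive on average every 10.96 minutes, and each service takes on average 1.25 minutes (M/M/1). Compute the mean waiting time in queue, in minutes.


λ = 60/10.96 = 5.4745 /hr
μ = 60/1.25 = 48.0000 /hr
ρ = λ/μ = 5.4745/48.0000 = 0.1141
Wq = ρ/(μ−λ) = 0.1141/(48.0000−5.4745) = 0.002682 hr
In minutes: 0.002682·60 = 0.1609 min

Final: 0.1609 min


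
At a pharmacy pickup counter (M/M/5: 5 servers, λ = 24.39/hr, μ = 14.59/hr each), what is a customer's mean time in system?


a = 1.6717; ρ = 0.3343; P₀ = 0.187392
Lq = P₀·a^c·ρ/(c!(1−ρ)²) = 0.01538
Wq = Lq/λ = 0.01538/24.39 = 0.0006307 hr
W = Wq + 1/μ = 0.0006307 + 0.06854 = 0.06917 hr

Final: 0.06917 hr


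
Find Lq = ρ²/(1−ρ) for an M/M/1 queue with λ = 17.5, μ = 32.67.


ρ = 17.5/32.67 = 0.5357
Lq = ρ²/(1−ρ) = 0.2869/0.4643 = 0.6179

Final: 0.6179


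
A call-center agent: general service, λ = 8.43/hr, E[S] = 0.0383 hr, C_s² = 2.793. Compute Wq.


ρ = λ·E[S] = 8.43·0.0383 = 0.3229
E[S²] = E[S]²(1+C_s²) = 0.0383²·(1+2.793) = 0.005564
Wq = λ·E[S²]/(2(1−ρ)) = 8.43·0.005564/(2·0.6771) = 0.03463 hr

Final: 0.03463 hr


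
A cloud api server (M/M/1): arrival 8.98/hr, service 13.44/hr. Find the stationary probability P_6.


ρ = 8.98/13.44 = 0.6682
P_n = (1−ρ)·ρ^n = (1 − 0.6682)·0.6682^6 = 0.3318·0.088974 = 0.029526

Final: 0.029526


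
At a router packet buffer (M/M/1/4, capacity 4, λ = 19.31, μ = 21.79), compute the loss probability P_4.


ρ = λ/μ = 19.31/21.79 = 0.8862
P_K = (1−ρ)ρ^K/(1−ρ^(K+1)) = (0.1138·0.616737)/(1 − 0.546544)
= 0.070193/0.453456 = 0.154796

Final: 0.154796


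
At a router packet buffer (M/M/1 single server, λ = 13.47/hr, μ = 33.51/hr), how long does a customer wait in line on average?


ρ = 13.47/33.51 = 0.4020
Wq = ρ/(μ−λ) = 0.4020/(33.51 − 13.47) = 0.4020/20.04 = 0.02006 hr

Final: 0.02006 hr


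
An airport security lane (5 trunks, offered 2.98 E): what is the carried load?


B(5,2.98) = 0.108348 (Erlang-B)
Carried load = a(1 − B) = 2.98·(1 − 0.108348) = 2.98·0.891652 = 2.6571 E

Final: 2.6571 Erlangs


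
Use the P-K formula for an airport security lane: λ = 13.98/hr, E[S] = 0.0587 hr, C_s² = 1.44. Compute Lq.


ρ = λ·E[S] = 13.98·0.0587 = 0.8206
Lq = ρ²(1+C_s²)/(2(1−ρ)) = 0.6734·(1+1.44)/(2·0.1794)
= 0.6734·2.4400/0.3587 = 4.58027

Final: 4.58027


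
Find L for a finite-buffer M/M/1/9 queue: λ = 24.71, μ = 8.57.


ρ = 24.71/8.57 = 2.8833
L = ρ[1 − (K+1)ρ^K + Kρ^(K+1)] / [(1−ρ)(1−ρ^(K+1))]
Numerator: 2.8833·(1 − 10·13772.960797 + 9·39711.769111) = 633398.649921
Denominator: (-1.8833)·(-39710.769111) = 74787.842877
L = 633398.649921/74787.842877 = 8.4693

Final: 8.4693


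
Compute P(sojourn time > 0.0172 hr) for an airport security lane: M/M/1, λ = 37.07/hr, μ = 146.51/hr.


W ~ Exponential(μ−λ) for M/M/1.
μ − λ = 146.51 − 37.07 = 109.4400
P(W > t) = e^{−(μ−λ)t} = e^{−1.8824} = 0.152229

Final: 0.152229


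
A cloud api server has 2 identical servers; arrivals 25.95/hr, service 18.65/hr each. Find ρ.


ρ = λ/(cμ) = 25.95/(2·18.65) = 25.95/37.30 = 0.6957

Final: 0.6957


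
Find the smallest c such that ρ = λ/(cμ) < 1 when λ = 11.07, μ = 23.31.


Stability requires cμ > λ ⇔ c > λ/μ.
λ/μ = 11.07/23.31 = 0.4749
Minimum integer c = ⌊0.4749⌋ + 1 = 1
Check: 1·23.31 = 23.31 > 11.07, while 0·23.31 = 0.00 ≤ 11.07

Final: 1 servers


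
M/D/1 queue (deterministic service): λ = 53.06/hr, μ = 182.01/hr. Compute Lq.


ρ = 53.06/182.01 = 0.2915
M/D/1: Lq = ρ²/(2(1−ρ)) = 0.08499/(2·0.7085) = 0.05998

Final: 0.05998


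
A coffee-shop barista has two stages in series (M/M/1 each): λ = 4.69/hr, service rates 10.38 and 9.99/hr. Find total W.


Each node sees arrival rate λ = 4.69/hr (tandem ⇒ throughput preserved).
W₁ = 1/(μ₁−λ) = 1/(10.38−4.69) = 0.17575 hr
W₂ = 1/(μ₂−λ) = 1/(9.99−4.69) = 0.18868 hr
W_total = W₁ + W₂ = 0.17575 + 0.18868 = 0.36443 hr

Final: 0.36443 hr


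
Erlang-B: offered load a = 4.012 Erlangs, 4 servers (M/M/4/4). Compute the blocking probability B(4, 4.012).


B(c,a) = (a^c/c!) / Σ_{k=0}^{c} a^k/k!
a^4/4! = 10.795244
Σ terms (k=0..4): 1.00000 + 4.01200 + 8.04807 + 10.76295 + 10.79524 = 34.618271
B = 10.795244/34.618271 = 0.311837

Final: 0.311837


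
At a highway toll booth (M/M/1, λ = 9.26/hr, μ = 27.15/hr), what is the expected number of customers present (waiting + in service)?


ρ = λ/μ = 9.26/27.15 = 0.3411
L = ρ/(1−ρ) = 0.3411/(1 − 0.3411) = 0.3411/0.6589 = 0.5176

Final: 0.5176


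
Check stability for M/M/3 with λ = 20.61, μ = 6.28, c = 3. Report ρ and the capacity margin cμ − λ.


Total capacity cμ = 3·6.28 = 18.84/hr
ρ = λ/(cμ) = 20.61/18.84 = 1.0939
Stable ⇔ ρ < 1: NO
Spare capacity = cμ − λ = 18.84 − 20.61 = -1.77/hr

Final: ρ = 1.0939; unstable; margin = -1.77/hr


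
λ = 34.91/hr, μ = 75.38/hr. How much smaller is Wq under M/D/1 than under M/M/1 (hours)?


ρ = 34.91/75.38 = 0.4631
Wq(M/M/1) = ρ/(μ−λ) = 0.4631/40.47 = 0.01144 hr
Wq(M/D/1) = ρ/(2(μ−λ)) = 0.005722 hr
Savings = 0.01144 − 0.005722 = 0.005722 hr

Final: 0.005722 hr


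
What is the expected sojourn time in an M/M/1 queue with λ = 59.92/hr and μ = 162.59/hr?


W = 1/(μ−λ) = 1/(162.59 − 59.92) = 1/102.67 = 0.009740 hr

Final: 0.009740 hr


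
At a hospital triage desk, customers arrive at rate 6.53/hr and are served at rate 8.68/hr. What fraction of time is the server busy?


ρ = λ/μ = 6.53/8.68 = 0.7523

Final: 0.7523


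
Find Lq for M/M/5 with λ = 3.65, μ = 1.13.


a = λ/μ = 3.2301; ρ = a/5 = 0.6460
P₀ = 0.035872
Lq = P₀·a^c·ρ / (c!·(1−ρ)²) = 0.035872·351.61881·0.6460/(120·0.12530)
= 0.54191

Final: 0.54191


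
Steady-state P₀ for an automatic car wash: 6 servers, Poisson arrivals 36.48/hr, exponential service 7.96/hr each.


a = λ/μ = 36.48/7.96 = 4.5829; ρ = a/c = 0.7638
Σ_{k=0}^{5} a^k/k! (terms k=0..5) = 1.00000 + 4.58291 + 10.50155 + 16.04257 + 18.38044 + 16.84719 = 67.35467
Tail: a^6/(6!(1−ρ)) = 9265.10982/(720·0.2362) = 54.48454
P₀ = 1/(67.35467 + 54.48454) = 1/121.83921 = 0.008208

Final: 0.008208


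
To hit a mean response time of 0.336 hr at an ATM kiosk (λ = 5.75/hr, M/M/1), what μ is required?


W = 1/(μ−λ) ⇒ μ − λ = 1/W = 1/0.336 = 2.9762
μ = λ + 1/W = 5.75 + 2.9762 = 8.7262 per hr

Final: 8.7262 /hr


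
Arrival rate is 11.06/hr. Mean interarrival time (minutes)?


Mean interarrival time = 1/λ = 1/11.06 hour = 0.09042 hour
In minutes: 0.09042 × 60 = 5.4250 min

Final: 5.4250 min


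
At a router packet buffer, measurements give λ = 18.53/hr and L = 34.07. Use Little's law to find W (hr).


W = L/λ = 34.07/18.53 = 1.8386 hr

Final: 1.8386 hr


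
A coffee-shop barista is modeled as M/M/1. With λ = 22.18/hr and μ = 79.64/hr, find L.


ρ = λ/μ = 22.18/79.64 = 0.2785
L = ρ/(1−ρ) = 0.2785/(1 − 0.2785) = 0.2785/0.7215 = 0.3860

Final: 0.3860


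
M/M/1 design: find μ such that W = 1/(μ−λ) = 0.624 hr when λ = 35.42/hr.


W = 1/(μ−λ) ⇒ μ − λ = 1/W = 1/0.624 = 1.6026
μ = λ + 1/W = 35.42 + 1.6026 = 37.0226 per hr

Final: 37.0226 /hr


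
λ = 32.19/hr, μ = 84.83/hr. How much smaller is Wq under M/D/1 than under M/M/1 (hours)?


ρ = 32.19/84.83 = 0.3795
Wq(M/M/1) = ρ/(μ−λ) = 0.3795/52.64 = 0.007209 hr
Wq(M/D/1) = ρ/(2(μ−λ)) = 0.003604 hr
Savings = 0.007209 − 0.003604 = 0.003604 hr

Final: 0.003604 hr


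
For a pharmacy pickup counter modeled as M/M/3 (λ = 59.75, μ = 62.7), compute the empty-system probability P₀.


a = λ/μ = 59.75/62.7 = 0.9530; ρ = a/c = 0.3177
Σ_{k=0}^{2} a^k/k! (terms k=0..2) = 1.00000 + 0.95295 + 0.45406 = 2.40701
Tail: a^3/(3!(1−ρ)) = 0.86539/(6·0.6823) = 0.21137
P₀ = 1/(2.40701 + 0.21137) = 1/2.61838 = 0.381915

Final: 0.381915


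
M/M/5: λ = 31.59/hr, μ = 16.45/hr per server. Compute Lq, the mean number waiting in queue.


a = λ/μ = 1.9204; ρ = a/5 = 0.3841
P₀ = 0.145675
Lq = P₀·a^c·ρ / (c!·(1−ρ)²) = 0.145675·26.11672·0.3841/(120·0.37937)
= 0.03210

Final: 0.03210


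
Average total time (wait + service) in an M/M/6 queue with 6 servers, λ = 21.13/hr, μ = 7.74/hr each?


a = 2.7300; ρ = 0.4550; P₀ = 0.064599
Lq = P₀·a^c·ρ/(c!(1−ρ)²) = 0.05689
Wq = Lq/λ = 0.05689/21.13 = 0.002692 hr
W = Wq + 1/μ = 0.002692 + 0.12920 = 0.13189 hr

Final: 0.13189 hr


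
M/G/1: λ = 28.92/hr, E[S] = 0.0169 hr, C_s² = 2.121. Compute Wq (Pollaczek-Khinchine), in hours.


ρ = λ·E[S] = 28.92·0.0169 = 0.4887
E[S²] = E[S]²(1+C_s²) = 0.0169²·(1+2.121) = 0.0008914
Wq = λ·E[S²]/(2(1−ρ)) = 28.92·0.0008914/(2·0.5113) = 0.02521 hr

Final: 0.02521 hr


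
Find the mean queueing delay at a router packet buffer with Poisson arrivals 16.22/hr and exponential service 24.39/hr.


ρ = 16.22/24.39 = 0.6650
Wq = ρ/(μ−λ) = 0.6650/(24.39 − 16.22) = 0.6650/8.17 = 0.08140 hr

Final: 0.08140 hr


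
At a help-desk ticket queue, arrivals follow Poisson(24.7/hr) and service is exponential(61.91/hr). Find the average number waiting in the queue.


ρ = 24.7/61.91 = 0.3990
Lq = ρ²/(1−ρ) = 0.1592/0.6010 = 0.2648

Final: 0.2648


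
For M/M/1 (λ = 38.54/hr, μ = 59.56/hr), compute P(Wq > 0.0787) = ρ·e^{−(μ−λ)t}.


ρ = 38.54/59.56 = 0.6471
P(Wq > t) = ρ·e^{−(μ−λ)t} = 0.6471·e^{−1.6543}
= 0.6471·0.191231 = 0.123741

Final: 0.123741


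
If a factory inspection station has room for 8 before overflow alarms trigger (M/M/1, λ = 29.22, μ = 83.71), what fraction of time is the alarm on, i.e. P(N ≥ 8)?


ρ = 29.22/83.71 = 0.3491
P(N ≥ n) = ρ^n = 0.3491^8 = 0.0002204

Final: 0.0002204


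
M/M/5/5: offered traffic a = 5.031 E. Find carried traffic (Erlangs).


B(5,5.031) = 0.287378 (Erlang-B)
Carried load = a(1 − B) = 5.031·(1 − 0.287378) = 5.031·0.712622 = 3.5852 E

Final: 3.5852 Erlangs


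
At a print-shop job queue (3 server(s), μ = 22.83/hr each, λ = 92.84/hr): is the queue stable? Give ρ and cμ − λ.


Total capacity cμ = 3·22.83 = 68.49/hr
ρ = λ/(cμ) = 92.84/68.49 = 1.3555
Stable ⇔ ρ < 1: NO
Spare capacity = cμ − λ = 68.49 − 92.84 = -24.35/hr

Final: ρ = 1.3555; unstable; margin = -24.35/hr


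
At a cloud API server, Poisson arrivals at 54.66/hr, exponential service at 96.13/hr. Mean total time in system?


W = 1/(μ−λ) = 1/(96.13 − 54.66) = 1/41.47 = 0.02411 hr

Final: 0.02411 hr


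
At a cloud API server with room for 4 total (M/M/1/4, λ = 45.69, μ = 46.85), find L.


ρ = 45.69/46.85 = 0.9752
L = ρ[1 − (K+1)ρ^K + Kρ^(K+1)] / [(1−ρ)(1−ρ^(K+1))]
Numerator: 0.9752·(1 − 5·0.904578 + 4·0.882181) = 0.005688
Denominator: (0.02476)·(0.117819) = 0.002917
L = 0.005688/0.002917 = 1.9499

Final: 1.9499


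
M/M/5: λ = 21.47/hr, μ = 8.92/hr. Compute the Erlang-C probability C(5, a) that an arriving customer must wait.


a = λ/μ = 2.4070; ρ = a/5 = 0.4814
P₀ = 0.088305 (from M/M/c formula)
C(c,a) = [a^c/(c!(1−ρ))]·P₀ = [80.78597/(120·0.5186)]·0.088305
= 1.29812·0.088305 = 0.114631

Final: 0.114631


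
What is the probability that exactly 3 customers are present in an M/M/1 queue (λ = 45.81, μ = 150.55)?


ρ = 45.81/150.55 = 0.3043
P_n = (1−ρ)·ρ^n = (1 − 0.3043)·0.3043^3 = 0.6957·0.028173 = 0.019601

Final: 0.019601


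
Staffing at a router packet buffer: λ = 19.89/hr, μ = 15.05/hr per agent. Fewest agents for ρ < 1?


Stability requires cμ > λ ⇔ c > λ/μ.
λ/μ = 19.89/15.05 = 1.3216
Minimum integer c = ⌊1.3216⌋ + 1 = 2
Check: 2·15.05 = 30.10 > 19.89, while 1·15.05 = 15.05 ≤ 19.89

Final: 2 servers


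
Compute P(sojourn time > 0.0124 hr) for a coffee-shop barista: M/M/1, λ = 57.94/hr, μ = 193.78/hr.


W ~ Exponential(μ−λ) for M/M/1.
μ − λ = 193.78 − 57.94 = 135.8400
P(W > t) = e^{−(μ−λ)t} = e^{−1.6844} = 0.185553

Final: 0.185553


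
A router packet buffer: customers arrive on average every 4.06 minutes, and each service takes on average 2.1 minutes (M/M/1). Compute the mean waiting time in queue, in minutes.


λ = 60/4.06 = 14.7783 /hr
μ = 60/2.1 = 28.5714 /hr
ρ = λ/μ = 14.7783/28.5714 = 0.5172
Wq = ρ/(μ−λ) = 0.5172/(28.5714−14.7783) = 0.03750 hr
In minutes: 0.03750·60 = 2.250 min

Final: 2.250 min


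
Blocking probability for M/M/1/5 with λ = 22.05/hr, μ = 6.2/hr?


ρ = λ/μ = 22.05/6.2 = 3.5565
P_K = (1−ρ)ρ^K/(1−ρ^(K+1)) = (-2.5565·568.963651)/(1 − 2023.491693)
= -1454.528042/-2022.491693 = 0.719176

Final: 0.719176


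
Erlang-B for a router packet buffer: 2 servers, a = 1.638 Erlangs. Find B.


B(c,a) = (a^c/c!) / Σ_{k=0}^{c} a^k/k!
a^2/2! = 1.341522
Σ terms (k=0..2): 1.00000 + 1.63800 + 1.34152 = 3.979522
B = 1.341522/3.979522 = 0.337106

Final: 0.337106


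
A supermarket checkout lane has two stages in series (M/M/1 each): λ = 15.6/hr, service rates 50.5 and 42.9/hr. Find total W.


Each node sees arrival rate λ = 15.6/hr (tandem ⇒ throughput preserved).
W₁ = 1/(μ₁−λ) = 1/(50.5−15.6) = 0.02865 hr
W₂ = 1/(μ₂−λ) = 1/(42.9−15.6) = 0.03663 hr
W_total = W₁ + W₂ = 0.02865 + 0.03663 = 0.06528 hr

Final: 0.06528 hr


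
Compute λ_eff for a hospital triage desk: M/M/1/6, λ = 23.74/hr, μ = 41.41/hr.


ρ = 0.5733; P_K = (1−ρ)ρ^6/(1−ρ^7) = 0.015464
λ_eff = λ(1 − P_K) = 23.74·(1 − 0.015464) = 23.74·0.984536 = 23.3729 /hr

Final: 23.3729 /hr


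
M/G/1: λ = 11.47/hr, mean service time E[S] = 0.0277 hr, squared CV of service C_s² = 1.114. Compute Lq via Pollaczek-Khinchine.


ρ = λ·E[S] = 11.47·0.0277 = 0.3177
Lq = ρ²(1+C_s²)/(2(1−ρ)) = 0.1009·(1+1.114)/(2·0.6823)
= 0.1009·2.1140/1.3646 = 0.15639

Final: 0.15639


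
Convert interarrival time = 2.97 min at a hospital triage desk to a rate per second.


λ = 1/(interarrival time) in consistent units.
1 second = 0.0166667 min, so λ = 0.0166667/2.97 = 0.005612 per second

Final: 0.005612 /sec


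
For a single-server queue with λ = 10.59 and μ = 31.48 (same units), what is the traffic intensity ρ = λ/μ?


ρ = λ/μ = 10.59/31.48 = 0.3364

Final: 0.3364


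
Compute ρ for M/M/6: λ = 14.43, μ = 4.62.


ρ = λ/(cμ) = 14.43/(6·4.62) = 14.43/27.72 = 0.5206

Final: 0.5206


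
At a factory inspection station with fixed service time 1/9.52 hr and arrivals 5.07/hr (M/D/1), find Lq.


ρ = 5.07/9.52 = 0.5326
M/D/1: Lq = ρ²/(2(1−ρ)) = 0.2836/(2·0.4674) = 0.30338

Final: 0.30338


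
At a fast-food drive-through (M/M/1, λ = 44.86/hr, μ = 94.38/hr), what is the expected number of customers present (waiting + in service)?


ρ = λ/μ = 44.86/94.38 = 0.4753
L = ρ/(1−ρ) = 0.4753/(1 − 0.4753) = 0.4753/0.5247 = 0.9059

Final: 0.9059


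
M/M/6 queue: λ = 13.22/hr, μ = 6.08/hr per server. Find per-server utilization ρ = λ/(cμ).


ρ = λ/(cμ) = 13.22/(6·6.08) = 13.22/36.48 = 0.3624

Final: 0.3624


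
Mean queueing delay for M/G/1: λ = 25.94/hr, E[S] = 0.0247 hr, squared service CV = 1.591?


ρ = λ·E[S] = 25.94·0.0247 = 0.6407
E[S²] = E[S]²(1+C_s²) = 0.0247²·(1+1.591) = 0.001581
Wq = λ·E[S²]/(2(1−ρ)) = 25.94·0.001581/(2·0.3593) = 0.05706 hr

Final: 0.05706 hr


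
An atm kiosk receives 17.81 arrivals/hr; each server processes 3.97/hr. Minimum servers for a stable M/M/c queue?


Stability requires cμ > λ ⇔ c > λ/μ.
λ/μ = 17.81/3.97 = 4.4861
Minimum integer c = ⌊4.4861⌋ + 1 = 5
Check: 5·3.97 = 19.85 > 17.81, while 4·3.97 = 15.88 ≤ 17.81

Final: 5 servers
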